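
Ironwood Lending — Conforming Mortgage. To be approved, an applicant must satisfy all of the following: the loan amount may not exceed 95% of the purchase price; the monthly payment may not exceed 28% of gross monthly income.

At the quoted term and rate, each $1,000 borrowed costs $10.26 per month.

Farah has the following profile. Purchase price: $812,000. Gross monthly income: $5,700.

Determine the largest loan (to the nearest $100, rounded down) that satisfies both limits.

Payment cap: 28% × $5,700 = $1,596/month.
At $10.26 per $1,000, that supports 1,596/10.26 × 1,000 ≈ $155,555 → $155,500.
LTV cap: 95% × $812,000 = $771,400 → $771,400.
Binding constraint: payment-to-income.

$155,500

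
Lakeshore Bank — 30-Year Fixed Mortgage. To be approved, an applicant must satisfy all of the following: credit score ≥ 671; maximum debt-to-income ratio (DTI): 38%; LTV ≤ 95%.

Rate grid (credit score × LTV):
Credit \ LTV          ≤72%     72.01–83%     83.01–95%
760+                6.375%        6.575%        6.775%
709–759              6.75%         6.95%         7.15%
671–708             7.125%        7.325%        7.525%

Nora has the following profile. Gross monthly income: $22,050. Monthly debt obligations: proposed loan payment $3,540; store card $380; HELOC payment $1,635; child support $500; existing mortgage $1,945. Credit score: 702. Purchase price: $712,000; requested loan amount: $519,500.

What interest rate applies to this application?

7.325%

Credit score 702 ≥ 671; Total monthly debts = (3,540 + 380 + 1,635 + 500 + 1,945) = 8,000. DTI: 8,000 ÷ 22,050 = 36.3%, within the 38% cap
LTV = 519,500/712,000 = 73% ≤ 95%
Credit 702 → row 671–708; LTV 73% → column 72.01–83%. Grid cell → 7.325%.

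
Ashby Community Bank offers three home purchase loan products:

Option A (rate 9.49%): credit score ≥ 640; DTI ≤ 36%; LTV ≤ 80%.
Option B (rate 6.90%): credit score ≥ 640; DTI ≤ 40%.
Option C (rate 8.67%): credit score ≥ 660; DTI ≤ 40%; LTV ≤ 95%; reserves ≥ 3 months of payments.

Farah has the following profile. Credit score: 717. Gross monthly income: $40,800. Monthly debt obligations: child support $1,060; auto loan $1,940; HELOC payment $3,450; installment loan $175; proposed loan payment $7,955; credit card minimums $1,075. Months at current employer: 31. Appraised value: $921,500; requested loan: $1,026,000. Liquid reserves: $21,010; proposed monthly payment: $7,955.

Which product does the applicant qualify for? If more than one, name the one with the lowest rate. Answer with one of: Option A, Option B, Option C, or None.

Option B

Total debts = (1,060 + 1,940 + 3,450 + 175 + 7,955 + 1,075) = 15,655; DTI = 15,655/40,800 = 38.4%.
LTV = 1,026,000/921,500 = 111.3%.
Reserves = 21,010/7,955 = 2.6 months.
Option A: score 717 ≥ 640; DTI 38.4% > 36%; LTV 111.3% > 80% → does not qualify.
Option B: score 717 ≥ 640; DTI 38.4% ≤ 40% → qualifies.
Option C: score 717 ≥ 660; DTI 38.4% ≤ 40%; LTV 111.3% > 95%; reserves 2.6 < 3 mo → does not qualify.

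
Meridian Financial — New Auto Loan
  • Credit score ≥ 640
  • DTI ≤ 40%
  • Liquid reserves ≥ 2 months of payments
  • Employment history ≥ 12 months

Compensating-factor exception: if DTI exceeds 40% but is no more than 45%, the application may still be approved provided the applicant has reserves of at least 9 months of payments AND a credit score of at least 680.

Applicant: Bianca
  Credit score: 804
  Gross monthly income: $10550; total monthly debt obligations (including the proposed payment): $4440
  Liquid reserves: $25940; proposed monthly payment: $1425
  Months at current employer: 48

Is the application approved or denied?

Credit score 804 ≥ 640 (meets base)
DTI: 4,440 ÷ 10,550 = 42.1%, over the 40% base limit.
Reserves: 25,940 ÷ 1,425 = 18.2 months (meets 2-month minimum)
Employment 48 ≥ 12 months
42.1% falls in the override range (40%–45%), so the compensating-factor test applies.
Reserves 18.2 ≥ 9 months; credit score 804 ≥ 680.
Both compensating conditions met → exception applies.

Approved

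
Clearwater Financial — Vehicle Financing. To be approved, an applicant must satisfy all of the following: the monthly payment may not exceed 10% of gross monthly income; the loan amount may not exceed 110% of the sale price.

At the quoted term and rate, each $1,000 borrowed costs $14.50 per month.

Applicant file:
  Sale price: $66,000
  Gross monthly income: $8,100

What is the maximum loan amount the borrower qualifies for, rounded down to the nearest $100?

Payment cap: 10% × $8,100 = $810/month.
At $14.50 per $1,000, that supports 810/14.50 × 1,000 ≈ $55,862 → $55,800.
LTV cap: 110% × $66,000 = $72,600 → $72,600.
Binding constraint: payment-to-income.

$55,800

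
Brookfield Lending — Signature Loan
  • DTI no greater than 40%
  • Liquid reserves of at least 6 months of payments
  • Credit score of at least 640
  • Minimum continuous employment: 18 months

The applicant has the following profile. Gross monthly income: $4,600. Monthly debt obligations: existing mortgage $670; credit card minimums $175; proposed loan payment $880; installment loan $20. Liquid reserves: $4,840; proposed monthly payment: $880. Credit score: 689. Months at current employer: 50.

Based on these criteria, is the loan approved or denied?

Total monthly debts = (670 + 175 + 880 + 20) = 1,745. DTI = 1,745/4,600 = 37.9% ≤ 40%
Liquid reserves cover 4,840/880 = 5.5 months — < 6 required
Credit score 689 ≥ 640 (meets)
Employment 50 ≥ 18 months
Fails on reserves.

Denied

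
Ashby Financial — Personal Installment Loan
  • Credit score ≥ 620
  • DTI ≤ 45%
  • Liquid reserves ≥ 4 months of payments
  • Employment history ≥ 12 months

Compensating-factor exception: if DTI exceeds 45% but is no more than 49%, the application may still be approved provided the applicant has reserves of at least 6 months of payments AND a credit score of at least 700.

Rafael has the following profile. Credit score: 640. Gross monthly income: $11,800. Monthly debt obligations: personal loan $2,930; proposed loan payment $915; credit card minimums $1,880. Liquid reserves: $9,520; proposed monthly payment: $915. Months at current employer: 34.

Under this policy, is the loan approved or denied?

Denied

Credit score 640 ≥ 620 (meets base)
Total debts = (2,930 + 915 + 1,880) = 5,725. DTI: 5,725 ÷ 11,800 = 48.5%, over the 45% base limit.
Reserves = 9,520/915 = 10.4 months ≥ 4
Employment 34 ≥ 12 months
48.5% falls in the override range (45%–49%), so the compensating-factor test applies.
Override check — reserves: 10.4 mo (ok); score: 640 (below 700).
Override conditions not both satisfied; exception does not apply.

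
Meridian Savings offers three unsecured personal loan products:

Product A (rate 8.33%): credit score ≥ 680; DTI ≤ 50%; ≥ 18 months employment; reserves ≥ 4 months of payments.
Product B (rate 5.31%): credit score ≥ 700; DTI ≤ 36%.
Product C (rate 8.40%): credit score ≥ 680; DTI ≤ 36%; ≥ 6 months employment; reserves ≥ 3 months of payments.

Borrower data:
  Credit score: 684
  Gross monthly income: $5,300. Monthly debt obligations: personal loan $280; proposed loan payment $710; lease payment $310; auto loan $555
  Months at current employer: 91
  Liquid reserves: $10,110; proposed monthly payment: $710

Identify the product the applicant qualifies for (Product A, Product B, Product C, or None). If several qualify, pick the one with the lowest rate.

Product A

Total debts = (280 + 710 + 310 + 555) = 1,855; DTI = 1,855/5,300 = 35%.
Reserves = 10,110/710 = 14.2 months.
Product A: score 684 ≥ 680; DTI 35% ≤ 50%; employment 91 ≥ 18 mo; reserves 14.2 ≥ 4 mo → qualifies.
Product B: score 684 < 700; DTI 35% ≤ 36% → does not qualify.
Product C: score 684 ≥ 680; DTI 35% ≤ 36%; employment 91 ≥ 6 mo; reserves 14.2 ≥ 3 mo → qualifies.
Qualifying: Product A, Product C. Lowest rate is 8.33% → Product A.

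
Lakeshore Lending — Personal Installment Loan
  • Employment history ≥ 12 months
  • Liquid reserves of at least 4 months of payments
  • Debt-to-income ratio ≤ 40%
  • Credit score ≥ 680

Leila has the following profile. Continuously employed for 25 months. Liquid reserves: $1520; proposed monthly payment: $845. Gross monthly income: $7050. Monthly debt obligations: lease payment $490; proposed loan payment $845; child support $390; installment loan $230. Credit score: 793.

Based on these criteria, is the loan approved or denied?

Employment 25 ≥ 12 months
Reserves = 1,520/845 = 1.8 months < 4
Total monthly debts = (490 + 845 + 390 + 230) = 1,955. DTI = 1,955/7,050 = 27.7% ≤ 40%
Credit score 793 ≥ 680 (meets)
Fails on reserves.

Denied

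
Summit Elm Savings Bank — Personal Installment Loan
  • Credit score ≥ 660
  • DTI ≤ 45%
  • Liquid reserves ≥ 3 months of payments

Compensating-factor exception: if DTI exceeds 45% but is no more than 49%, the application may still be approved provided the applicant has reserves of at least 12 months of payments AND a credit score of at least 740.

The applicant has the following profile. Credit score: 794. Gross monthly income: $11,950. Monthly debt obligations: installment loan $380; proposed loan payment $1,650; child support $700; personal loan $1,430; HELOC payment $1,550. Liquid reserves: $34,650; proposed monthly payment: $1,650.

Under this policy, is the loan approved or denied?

Approved

Credit score 794 ≥ 660 (meets base)
Total debts = (380 + 1,650 + 700 + 1,430 + 1,550) = 5,710. DTI: 5,710 ÷ 11,950 = 47.8%, over the 45% base limit.
Liquid reserves cover 34,650/1,650 = 21.0 months — ≥ 3 required
47.8% falls in the override range (45%–49%), so the compensating-factor test applies.
Override check — reserves: 21.0 mo (ok); score: 794 (ok).
Both compensating conditions met → exception applies.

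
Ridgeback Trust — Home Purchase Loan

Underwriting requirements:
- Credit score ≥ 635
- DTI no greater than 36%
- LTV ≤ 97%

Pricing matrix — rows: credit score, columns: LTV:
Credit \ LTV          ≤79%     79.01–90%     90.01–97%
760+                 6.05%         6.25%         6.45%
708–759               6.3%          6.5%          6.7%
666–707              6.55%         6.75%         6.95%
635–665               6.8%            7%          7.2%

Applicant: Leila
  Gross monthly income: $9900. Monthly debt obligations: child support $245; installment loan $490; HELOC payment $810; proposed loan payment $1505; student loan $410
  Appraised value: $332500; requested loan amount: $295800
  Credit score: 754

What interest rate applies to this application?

Credit score 754 ≥ 635; Total monthly debts = (245 + 490 + 810 + 1,505 + 410) = 3,460. DTI = 3,460/9,900 = 34.9% ≤ 36%
Loan-to-value = 295,800/332,500 = 89% — pass (97% max)
Row: 754 falls in 708–759. Column: 89% falls in 79.01–90%. Rate = 6.5%.

6.5%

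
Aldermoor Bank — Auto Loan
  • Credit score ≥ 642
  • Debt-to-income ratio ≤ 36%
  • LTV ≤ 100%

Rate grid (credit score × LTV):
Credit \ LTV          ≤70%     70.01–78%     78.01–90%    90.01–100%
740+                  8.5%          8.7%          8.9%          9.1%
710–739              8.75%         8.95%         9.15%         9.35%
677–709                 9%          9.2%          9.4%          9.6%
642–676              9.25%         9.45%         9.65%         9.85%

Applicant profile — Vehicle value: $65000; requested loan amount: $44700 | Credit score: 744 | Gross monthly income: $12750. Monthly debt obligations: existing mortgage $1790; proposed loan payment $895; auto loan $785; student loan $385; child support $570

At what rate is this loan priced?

Credit score 744 ≥ 642; Total monthly debts = (1,790 + 895 + 785 + 385 + 570) = 4,425. Debt-to-income = 4,425/12,750 = 34.7% — meets 36% limit
LTV: 44,700 ÷ 65,000 = 68.8%, within 100% cap
Score 744 is in the 740+ band; LTV 68.8% is in the ≤70% band → 8.5%.

8.5%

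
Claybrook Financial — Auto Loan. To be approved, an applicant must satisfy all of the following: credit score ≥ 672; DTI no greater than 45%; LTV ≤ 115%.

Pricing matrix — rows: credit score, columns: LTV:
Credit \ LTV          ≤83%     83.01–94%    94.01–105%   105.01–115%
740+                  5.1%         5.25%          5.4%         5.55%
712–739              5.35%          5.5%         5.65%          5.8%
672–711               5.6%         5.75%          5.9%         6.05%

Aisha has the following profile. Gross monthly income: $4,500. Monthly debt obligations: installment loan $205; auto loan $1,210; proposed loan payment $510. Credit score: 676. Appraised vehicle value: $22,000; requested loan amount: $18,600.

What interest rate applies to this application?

Credit score 676 ≥ 672; Total monthly debts = (205 + 1,210 + 510) = 1,925. DTI: 1,925 ÷ 4,500 = 42.8%, within the 45% cap
LTV = 18,600/22,000 = 84.5% ≤ 115%
Row: 676 falls in 672–711. Column: 84.5% falls in 83.01–94%. Rate = 5.75%.

5.75%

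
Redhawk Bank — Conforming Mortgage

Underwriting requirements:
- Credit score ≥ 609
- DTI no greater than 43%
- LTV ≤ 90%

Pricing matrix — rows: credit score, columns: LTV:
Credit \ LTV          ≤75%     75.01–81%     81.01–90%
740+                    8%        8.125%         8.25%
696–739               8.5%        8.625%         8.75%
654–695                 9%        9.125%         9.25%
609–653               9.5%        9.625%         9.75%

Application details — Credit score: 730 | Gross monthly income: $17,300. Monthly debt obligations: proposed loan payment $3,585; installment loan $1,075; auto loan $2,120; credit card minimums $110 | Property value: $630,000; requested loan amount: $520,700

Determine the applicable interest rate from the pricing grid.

8.75%

Credit score 730 ≥ 609; Total monthly debts = (3,585 + 1,075 + 2,120 + 110) = 6,890. Debt-to-income = 6,890/17,300 = 39.8% — meets 43% limit
LTV: 520,700 ÷ 630,000 = 82.7%, within 90% cap
Credit 730 → row 696–739; LTV 82.7% → column 81.01–90%. Grid cell → 8.75%.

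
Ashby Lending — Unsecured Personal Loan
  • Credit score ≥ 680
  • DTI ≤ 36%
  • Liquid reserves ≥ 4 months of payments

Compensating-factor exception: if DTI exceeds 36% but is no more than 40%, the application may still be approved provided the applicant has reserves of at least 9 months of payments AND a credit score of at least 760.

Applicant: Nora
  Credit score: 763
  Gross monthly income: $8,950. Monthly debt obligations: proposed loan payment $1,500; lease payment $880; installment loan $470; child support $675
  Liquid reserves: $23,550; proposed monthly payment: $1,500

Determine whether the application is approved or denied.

Approved

Credit score 763 ≥ 680 (meets base)
Total debts = (1,500 + 880 + 470 + 675) = 3,525. DTI = 3,525/8,950 = 39.4% > 36% — standard DTI limit exceeded.
Reserves: 23,550 ÷ 1,500 = 15.7 months (meets 4-month minimum)
DTI 39.4% is within the 36%–40% exception band; checking compensating factors.
Reserves 15.7 ≥ 9 months; credit score 763 ≥ 760.
Both override conditions satisfied; DTI exception granted.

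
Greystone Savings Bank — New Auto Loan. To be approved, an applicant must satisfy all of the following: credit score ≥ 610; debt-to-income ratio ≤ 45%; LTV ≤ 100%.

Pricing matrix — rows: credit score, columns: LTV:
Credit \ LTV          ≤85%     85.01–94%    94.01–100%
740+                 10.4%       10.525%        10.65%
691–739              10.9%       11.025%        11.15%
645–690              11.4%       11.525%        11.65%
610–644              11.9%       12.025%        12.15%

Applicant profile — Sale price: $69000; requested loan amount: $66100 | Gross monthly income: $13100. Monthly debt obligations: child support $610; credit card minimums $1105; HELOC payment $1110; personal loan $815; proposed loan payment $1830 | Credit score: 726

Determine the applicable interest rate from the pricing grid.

Credit score 726 ≥ 610; Total monthly debts = (610 + 1,105 + 1,110 + 815 + 1,830) = 5,470. DTI = 5,470/13,100 = 41.8% ≤ 45%
LTV = 66,100/69,000 = 95.8% ≤ 100%
Row: 726 falls in 691–739. Column: 95.8% falls in 94.01–100%. Rate = 11.15%.

11.15%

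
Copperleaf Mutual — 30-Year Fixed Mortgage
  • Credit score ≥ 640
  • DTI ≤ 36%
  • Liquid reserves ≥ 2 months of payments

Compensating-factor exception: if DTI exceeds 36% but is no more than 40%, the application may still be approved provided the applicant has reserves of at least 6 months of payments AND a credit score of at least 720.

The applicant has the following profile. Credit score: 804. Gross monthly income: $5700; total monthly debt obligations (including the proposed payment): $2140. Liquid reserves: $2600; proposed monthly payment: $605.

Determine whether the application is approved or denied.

Denied

Credit score 804 ≥ 640 (meets base)
DTI = 2,140/5,700 = 37.5% > 36% — standard DTI limit exceeded.
Reserves = 2,600/605 = 4.3 months ≥ 2
DTI 37.5% is within the 36%–40% exception band; checking compensating factors.
Override check — reserves: 4.3 mo (short of 6); score: 804 (ok).
Override conditions not both satisfied; exception does not apply.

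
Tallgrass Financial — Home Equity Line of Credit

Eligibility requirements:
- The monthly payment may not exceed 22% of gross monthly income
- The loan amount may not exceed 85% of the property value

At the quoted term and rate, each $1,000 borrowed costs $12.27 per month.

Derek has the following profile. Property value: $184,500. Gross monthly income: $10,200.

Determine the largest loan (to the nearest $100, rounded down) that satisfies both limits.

$156,800

Payment cap: 22% × $10,200 = $2,244/month.
At $12.27 per $1,000, that supports 2,244/12.27 × 1,000 ≈ $182,885 → $182,800.
LTV cap: 85% × $184,500 = $156,825 → $156,800.
Binding constraint: loan-to-value.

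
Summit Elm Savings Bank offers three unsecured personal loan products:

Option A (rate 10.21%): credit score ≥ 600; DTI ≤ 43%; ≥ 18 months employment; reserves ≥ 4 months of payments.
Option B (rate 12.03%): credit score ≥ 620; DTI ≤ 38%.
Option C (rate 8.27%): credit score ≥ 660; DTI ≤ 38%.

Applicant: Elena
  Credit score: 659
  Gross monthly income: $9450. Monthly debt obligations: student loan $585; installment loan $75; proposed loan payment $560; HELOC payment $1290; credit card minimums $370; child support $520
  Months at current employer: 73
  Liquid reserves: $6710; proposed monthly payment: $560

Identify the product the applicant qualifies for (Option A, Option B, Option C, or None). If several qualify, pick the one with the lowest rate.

Total debts = (585 + 75 + 560 + 1,290 + 370 + 520) = 3,400; DTI = 3,400/9,450 = 36%.
Reserves = 6,710/560 = 12.0 months.
Option A: score 659 ≥ 600; DTI 36% ≤ 43%; employment 73 ≥ 18 mo; reserves 12.0 ≥ 4 mo → qualifies.
Option B: score 659 ≥ 620; DTI 36% ≤ 38% → qualifies.
Option C: score 659 < 660; DTI 36% ≤ 38% → does not qualify.
Qualifying: Option A, Option B. Lowest rate is 10.21% → Option A.

Option A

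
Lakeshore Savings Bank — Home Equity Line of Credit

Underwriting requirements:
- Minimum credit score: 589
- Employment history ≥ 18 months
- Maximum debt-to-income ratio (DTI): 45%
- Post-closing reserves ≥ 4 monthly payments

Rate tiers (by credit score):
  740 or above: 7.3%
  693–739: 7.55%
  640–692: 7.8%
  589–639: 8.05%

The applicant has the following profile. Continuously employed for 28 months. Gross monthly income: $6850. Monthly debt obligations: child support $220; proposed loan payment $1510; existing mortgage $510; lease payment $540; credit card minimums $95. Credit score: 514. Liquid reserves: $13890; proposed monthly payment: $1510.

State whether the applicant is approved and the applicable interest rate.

Denied

Credit score 514 < 589 (below minimum)
Reserves = 13,890/1,510 = 9.2 months ≥ 4
Total monthly debts = (220 + 1,510 + 510 + 540 + 95) = 2,875. DTI = 2,875/6,850 = 42% ≤ 45%
Employment 28 ≥ 18 months
Not all requirements met → denied.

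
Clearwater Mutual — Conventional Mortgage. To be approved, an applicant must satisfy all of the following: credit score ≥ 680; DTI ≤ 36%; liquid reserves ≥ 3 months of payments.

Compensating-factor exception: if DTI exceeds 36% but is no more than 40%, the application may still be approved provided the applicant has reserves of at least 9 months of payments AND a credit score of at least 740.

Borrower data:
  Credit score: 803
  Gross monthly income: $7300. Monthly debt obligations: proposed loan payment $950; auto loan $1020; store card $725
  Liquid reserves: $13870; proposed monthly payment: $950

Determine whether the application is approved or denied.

Credit score 803 ≥ 680 (meets base)
Total debts = (950 + 1,020 + 725) = 2,695. DTI = 2,695/7,300 = 36.9% > 36% — standard DTI limit exceeded.
Reserves: 13,870 ÷ 950 = 14.6 months (meets 3-month minimum)
DTI 36.9% is within the 36%–40% exception band; checking compensating factors.
Reserves 14.6 ≥ 9 months; credit score 803 ≥ 740.
Both compensating conditions met → exception applies.

Approved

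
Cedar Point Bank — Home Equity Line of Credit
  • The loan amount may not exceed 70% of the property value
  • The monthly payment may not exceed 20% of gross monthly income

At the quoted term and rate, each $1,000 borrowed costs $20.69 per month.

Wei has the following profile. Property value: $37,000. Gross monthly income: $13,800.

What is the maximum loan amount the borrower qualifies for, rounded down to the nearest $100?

$25,900

Payment cap: 20% × $13,800 = $2,760/month.
At $20.69 per $1,000, that supports 2,760/20.69 × 1,000 ≈ $133,397 → $133,300.
LTV cap: 70% × $37,000 = $25,900 → $25,900.
Binding constraint: loan-to-value.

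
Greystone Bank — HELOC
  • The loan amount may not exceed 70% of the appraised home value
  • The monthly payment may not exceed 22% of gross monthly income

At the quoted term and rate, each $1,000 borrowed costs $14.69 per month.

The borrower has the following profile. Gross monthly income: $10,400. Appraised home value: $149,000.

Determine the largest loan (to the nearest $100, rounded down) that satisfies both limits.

Payment cap: 22% × $10,400 = $2,288/month.
At $14.69 per $1,000, that supports 2,288/14.69 × 1,000 ≈ $155,752 → $155,700.
LTV cap: 70% × $149,000 = $104,300 → $104,300.
Binding constraint: loan-to-value.

$104,300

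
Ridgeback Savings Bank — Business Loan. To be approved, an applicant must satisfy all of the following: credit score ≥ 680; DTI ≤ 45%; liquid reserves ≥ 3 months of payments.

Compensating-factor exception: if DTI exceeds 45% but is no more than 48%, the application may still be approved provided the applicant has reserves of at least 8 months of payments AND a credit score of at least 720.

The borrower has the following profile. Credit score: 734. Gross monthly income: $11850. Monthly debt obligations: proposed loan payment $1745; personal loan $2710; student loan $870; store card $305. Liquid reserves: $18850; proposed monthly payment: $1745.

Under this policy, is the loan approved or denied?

Approved

Credit score 734 ≥ 680 (meets base)
Total debts = (1,745 + 2,710 + 870 + 305) = 5,630. DTI = 5,630/11,850 = 47.5% > 45% — standard DTI limit exceeded.
Reserves = 18,850/1,745 = 10.8 months ≥ 3
47.5% falls in the override range (45%–48%), so the compensating-factor test applies.
Override check — reserves: 10.8 mo (ok); score: 734 (ok).
Both compensating conditions met → exception applies.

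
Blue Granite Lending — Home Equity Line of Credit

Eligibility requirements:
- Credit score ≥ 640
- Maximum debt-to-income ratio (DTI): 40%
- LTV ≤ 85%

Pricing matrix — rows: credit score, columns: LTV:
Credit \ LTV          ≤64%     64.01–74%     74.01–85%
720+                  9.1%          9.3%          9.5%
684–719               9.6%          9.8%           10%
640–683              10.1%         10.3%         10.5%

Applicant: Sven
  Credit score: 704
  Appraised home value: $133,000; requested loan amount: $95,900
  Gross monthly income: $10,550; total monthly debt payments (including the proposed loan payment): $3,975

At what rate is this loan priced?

9.8%

Credit score 704 ≥ 640; Debt-to-income = 3,975/10,550 = 37.7% — meets 40% limit
LTV = 95,900/133,000 = 72.1% ≤ 85%
Credit 704 → row 684–719; LTV 72.1% → column 64.01–74%. Grid cell → 9.8%.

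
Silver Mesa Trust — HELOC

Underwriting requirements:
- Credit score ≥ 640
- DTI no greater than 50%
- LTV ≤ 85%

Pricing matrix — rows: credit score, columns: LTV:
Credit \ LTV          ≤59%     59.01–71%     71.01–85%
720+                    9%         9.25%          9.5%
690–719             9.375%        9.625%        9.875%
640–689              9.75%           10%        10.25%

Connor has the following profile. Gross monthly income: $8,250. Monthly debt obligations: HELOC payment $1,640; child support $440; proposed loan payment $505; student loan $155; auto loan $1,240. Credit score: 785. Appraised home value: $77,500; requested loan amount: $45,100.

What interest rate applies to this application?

Credit score 785 ≥ 640; Total monthly debts = (1,640 + 440 + 505 + 155 + 1,240) = 3,980. Debt-to-income = 3,980/8,250 = 48.2% — meets 50% limit
LTV: 45,100 ÷ 77,500 = 58.2%, within 85% cap
Row: 785 falls in 720+. Column: 58.2% falls in ≤59%. Rate = 9%.

9%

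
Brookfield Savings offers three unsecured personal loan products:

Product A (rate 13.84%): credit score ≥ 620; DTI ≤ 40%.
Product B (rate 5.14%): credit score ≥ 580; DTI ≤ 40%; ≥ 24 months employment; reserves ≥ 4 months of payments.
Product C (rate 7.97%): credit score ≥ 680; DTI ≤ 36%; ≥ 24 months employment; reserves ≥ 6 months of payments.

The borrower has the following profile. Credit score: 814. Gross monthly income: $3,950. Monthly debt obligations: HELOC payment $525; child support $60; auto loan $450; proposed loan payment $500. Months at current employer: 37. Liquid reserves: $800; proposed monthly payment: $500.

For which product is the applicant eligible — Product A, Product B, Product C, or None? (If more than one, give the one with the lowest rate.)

Total debts = (525 + 60 + 450 + 500) = 1,535; DTI = 1,535/3,950 = 38.9%.
Reserves = 800/500 = 1.6 months.
Product A: score 814 ≥ 620; DTI 38.9% ≤ 40% → qualifies.
Product B: score 814 ≥ 580; DTI 38.9% ≤ 40%; employment 37 ≥ 24 mo; reserves 1.6 < 4 mo → does not qualify.
Product C: score 814 ≥ 680; DTI 38.9% > 36%; employment 37 ≥ 24 mo; reserves 1.6 < 6 mo → does not qualify.

Product A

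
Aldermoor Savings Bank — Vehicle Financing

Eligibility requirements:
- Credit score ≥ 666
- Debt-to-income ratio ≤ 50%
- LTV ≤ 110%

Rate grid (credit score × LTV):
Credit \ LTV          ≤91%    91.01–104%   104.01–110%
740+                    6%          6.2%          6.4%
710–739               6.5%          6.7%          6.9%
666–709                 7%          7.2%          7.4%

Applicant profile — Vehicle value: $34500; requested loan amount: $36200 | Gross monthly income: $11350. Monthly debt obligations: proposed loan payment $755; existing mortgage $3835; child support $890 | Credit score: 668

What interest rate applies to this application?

Credit score 668 ≥ 666; Total monthly debts = (755 + 3,835 + 890) = 5,480. DTI: 5,480 ÷ 11,350 = 48.3%, within the 50% cap
LTV: 36,200 ÷ 34,500 = 104.9%, within 110% cap
Credit 668 → row 666–709; LTV 104.9% → column 104.01–110%. Grid cell → 7.4%.

7.4%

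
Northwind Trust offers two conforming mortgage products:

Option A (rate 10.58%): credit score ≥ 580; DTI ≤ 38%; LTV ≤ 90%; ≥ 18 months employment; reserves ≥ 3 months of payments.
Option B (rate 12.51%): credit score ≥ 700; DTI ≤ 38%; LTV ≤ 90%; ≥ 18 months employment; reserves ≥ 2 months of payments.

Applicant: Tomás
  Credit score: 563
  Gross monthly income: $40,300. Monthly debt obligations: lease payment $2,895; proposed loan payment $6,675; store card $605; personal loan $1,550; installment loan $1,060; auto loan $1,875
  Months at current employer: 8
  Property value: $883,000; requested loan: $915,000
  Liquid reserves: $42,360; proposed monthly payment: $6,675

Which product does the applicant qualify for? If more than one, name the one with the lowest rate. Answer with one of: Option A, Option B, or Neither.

Neither

Total debts = (2,895 + 6,675 + 605 + 1,550 + 1,060 + 1,875) = 14,660; DTI = 14,660/40,300 = 36.4%.
LTV = 915,000/883,000 = 103.6%.
Reserves = 42,360/6,675 = 6.3 months.
Option A: score 563 < 580; DTI 36.4% ≤ 38%; LTV 103.6% > 90%; employment 8 < 18 mo; reserves 6.3 ≥ 3 mo → does not qualify.
Option B: score 563 < 700; DTI 36.4% ≤ 38%; LTV 103.6% > 90%; employment 8 < 18 mo; reserves 6.3 ≥ 2 mo → does not qualify.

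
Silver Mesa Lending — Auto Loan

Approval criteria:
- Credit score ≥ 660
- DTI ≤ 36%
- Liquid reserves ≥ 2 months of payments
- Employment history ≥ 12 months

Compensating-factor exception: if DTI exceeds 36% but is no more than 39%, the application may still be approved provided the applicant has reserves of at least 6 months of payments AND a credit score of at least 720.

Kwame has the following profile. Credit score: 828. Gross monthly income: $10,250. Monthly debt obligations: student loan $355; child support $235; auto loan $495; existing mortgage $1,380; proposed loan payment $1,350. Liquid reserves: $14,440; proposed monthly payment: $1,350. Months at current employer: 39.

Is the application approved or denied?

Credit score 828 ≥ 660 (meets base)
Total debts = (355 + 235 + 495 + 1,380 + 1,350) = 3,815. DTI = 3,815/10,250 = 37.2% > 36% — standard DTI limit exceeded.
Reserves: 14,440 ÷ 1,350 = 10.7 months (meets 2-month minimum)
Employment 39 ≥ 12 months
DTI 37.2% is within the 36%–39% exception band; checking compensating factors.
Override check — reserves: 10.7 mo (ok); score: 828 (ok).
Both override conditions satisfied; DTI exception granted.

Approved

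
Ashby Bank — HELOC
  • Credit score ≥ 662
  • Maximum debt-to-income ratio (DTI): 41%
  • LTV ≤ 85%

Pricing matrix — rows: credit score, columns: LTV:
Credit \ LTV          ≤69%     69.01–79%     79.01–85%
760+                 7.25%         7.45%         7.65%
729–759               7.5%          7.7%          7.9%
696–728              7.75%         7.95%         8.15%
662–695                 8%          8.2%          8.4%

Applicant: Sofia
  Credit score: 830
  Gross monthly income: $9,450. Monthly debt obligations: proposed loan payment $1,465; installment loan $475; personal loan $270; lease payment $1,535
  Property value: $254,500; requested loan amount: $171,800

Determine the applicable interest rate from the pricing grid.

Credit score 830 ≥ 662; Total monthly debts = (1,465 + 475 + 270 + 1,535) = 3,745. Debt-to-income = 3,745/9,450 = 39.6% — meets 41% limit
Loan-to-value = 171,800/254,500 = 67.5% — pass (85% max)
Score 830 is in the 760+ band; LTV 67.5% is in the ≤69% band → 7.25%.

7.25%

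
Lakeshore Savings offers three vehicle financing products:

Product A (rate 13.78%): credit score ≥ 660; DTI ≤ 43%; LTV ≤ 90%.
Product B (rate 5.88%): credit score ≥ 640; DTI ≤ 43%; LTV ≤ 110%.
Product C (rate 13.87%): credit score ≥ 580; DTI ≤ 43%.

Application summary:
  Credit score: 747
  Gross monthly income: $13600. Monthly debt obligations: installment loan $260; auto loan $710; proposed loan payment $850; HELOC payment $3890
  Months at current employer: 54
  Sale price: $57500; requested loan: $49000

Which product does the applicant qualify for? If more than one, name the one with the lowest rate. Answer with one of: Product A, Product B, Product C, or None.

Product B

Total debts = (260 + 710 + 850 + 3,890) = 5,710; DTI = 5,710/13,600 = 42%.
LTV = 49,000/57,500 = 85.2%.
Product A: score 747 ≥ 660; DTI 42% ≤ 43%; LTV 85.2% ≤ 90% → qualifies.
Product B: score 747 ≥ 640; DTI 42% ≤ 43%; LTV 85.2% ≤ 110% → qualifies.
Product C: score 747 ≥ 580; DTI 42% ≤ 43% → qualifies.
Qualifying: Product A, Product B, Product C. Lowest rate is 5.88% → Product B.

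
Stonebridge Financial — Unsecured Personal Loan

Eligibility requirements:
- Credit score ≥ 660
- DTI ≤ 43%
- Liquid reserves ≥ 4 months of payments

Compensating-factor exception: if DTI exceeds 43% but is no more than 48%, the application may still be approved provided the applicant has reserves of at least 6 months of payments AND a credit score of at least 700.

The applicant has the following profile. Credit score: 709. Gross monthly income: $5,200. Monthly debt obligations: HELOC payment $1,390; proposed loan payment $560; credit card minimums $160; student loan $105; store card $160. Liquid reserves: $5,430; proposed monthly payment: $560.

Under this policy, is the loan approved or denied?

Approved

Credit score 709 ≥ 660 (meets base)
Total debts = (1,390 + 560 + 160 + 105 + 160) = 2,375. DTI = 2,375/5,200 = 45.7% > 43% — standard DTI limit exceeded.
Reserves = 5,430/560 = 9.7 months ≥ 4
DTI 45.7% is within the 43%–48% exception band; checking compensating factors.
Override check — reserves: 9.7 mo (ok); score: 709 (ok).
Both override conditions satisfied; DTI exception granted.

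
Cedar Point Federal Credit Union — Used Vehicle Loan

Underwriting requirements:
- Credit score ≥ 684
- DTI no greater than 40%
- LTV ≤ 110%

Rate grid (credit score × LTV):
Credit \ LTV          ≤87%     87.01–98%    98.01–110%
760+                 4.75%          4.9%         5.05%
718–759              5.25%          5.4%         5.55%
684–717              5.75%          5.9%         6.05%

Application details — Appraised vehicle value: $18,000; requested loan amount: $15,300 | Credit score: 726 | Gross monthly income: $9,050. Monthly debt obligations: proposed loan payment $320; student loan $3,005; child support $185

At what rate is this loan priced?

Credit score 726 ≥ 684; Total monthly debts = (320 + 3,005 + 185) = 3,510. DTI: 3,510 ÷ 9,050 = 38.8%, within the 40% cap
LTV = 15,300/18,000 = 85% ≤ 110%
Score 726 is in the 718–759 band; LTV 85% is in the ≤87% band → 5.25%.

5.25%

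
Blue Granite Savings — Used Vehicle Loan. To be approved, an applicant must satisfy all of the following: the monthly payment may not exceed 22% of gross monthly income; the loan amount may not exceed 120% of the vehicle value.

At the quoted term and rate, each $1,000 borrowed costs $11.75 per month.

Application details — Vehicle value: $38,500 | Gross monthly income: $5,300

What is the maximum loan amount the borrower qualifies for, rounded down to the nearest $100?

$46,200

Payment cap: 22% × $5,300 = $1,166/month.
At $11.75 per $1,000, that supports 1,166/11.75 × 1,000 ≈ $99,234 → $99,200.
LTV cap: 120% × $38,500 = $46,200 → $46,200.
Binding constraint: loan-to-value.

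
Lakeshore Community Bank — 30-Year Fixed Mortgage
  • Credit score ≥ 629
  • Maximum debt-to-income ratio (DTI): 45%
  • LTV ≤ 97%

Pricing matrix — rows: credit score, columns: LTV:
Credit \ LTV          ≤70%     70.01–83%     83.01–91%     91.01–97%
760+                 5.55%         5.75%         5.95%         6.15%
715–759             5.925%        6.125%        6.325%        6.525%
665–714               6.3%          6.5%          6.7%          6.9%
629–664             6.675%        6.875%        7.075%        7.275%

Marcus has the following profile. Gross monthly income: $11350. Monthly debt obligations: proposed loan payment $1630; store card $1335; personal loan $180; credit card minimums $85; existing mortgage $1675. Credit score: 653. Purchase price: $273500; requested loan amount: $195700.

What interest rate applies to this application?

6.875%

Credit score 653 ≥ 629; Total monthly debts = (1,630 + 1,335 + 180 + 85 + 1,675) = 4,905. DTI = 4,905/11,350 = 43.2% ≤ 45%
LTV: 195,700 ÷ 273,500 = 71.6%, within 97% cap
Row: 653 falls in 629–664. Column: 71.6% falls in 70.01–83%. Rate = 6.875%.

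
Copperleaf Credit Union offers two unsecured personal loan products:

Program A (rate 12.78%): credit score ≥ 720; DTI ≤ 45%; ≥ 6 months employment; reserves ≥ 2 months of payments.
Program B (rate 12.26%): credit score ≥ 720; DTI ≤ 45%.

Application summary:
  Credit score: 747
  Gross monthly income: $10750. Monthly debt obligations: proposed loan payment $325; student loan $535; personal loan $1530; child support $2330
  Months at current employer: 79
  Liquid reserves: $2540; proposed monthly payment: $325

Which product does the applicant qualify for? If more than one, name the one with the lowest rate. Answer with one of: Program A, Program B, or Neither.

Program B

Total debts = (325 + 535 + 1,530 + 2,330) = 4,720; DTI = 4,720/10,750 = 43.9%.
Reserves = 2,540/325 = 7.8 months.
Program A: score 747 ≥ 720; DTI 43.9% ≤ 45%; employment 79 ≥ 6 mo; reserves 7.8 ≥ 2 mo → qualifies.
Program B: score 747 ≥ 720; DTI 43.9% ≤ 45% → qualifies.
Qualifying: Program A, Program B. Lowest rate is 12.26% → Program B.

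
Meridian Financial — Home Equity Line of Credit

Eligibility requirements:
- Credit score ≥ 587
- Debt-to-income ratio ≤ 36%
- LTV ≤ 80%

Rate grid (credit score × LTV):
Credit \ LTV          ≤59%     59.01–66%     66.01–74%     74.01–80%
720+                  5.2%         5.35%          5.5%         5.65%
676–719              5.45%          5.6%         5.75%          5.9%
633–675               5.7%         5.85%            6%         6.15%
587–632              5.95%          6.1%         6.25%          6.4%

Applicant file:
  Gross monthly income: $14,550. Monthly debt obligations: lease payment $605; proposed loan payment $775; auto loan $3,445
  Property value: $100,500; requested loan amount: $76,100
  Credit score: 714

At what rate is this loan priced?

Credit score 714 ≥ 587; Total monthly debts = (605 + 775 + 3,445) = 4,825. DTI: 4,825 ÷ 14,550 = 33.2%, within the 36% cap
LTV = 76,100/100,500 = 75.7% ≤ 80%
Score 714 is in the 676–719 band; LTV 75.7% is in the 74.01–80% band → 5.9%.

5.9%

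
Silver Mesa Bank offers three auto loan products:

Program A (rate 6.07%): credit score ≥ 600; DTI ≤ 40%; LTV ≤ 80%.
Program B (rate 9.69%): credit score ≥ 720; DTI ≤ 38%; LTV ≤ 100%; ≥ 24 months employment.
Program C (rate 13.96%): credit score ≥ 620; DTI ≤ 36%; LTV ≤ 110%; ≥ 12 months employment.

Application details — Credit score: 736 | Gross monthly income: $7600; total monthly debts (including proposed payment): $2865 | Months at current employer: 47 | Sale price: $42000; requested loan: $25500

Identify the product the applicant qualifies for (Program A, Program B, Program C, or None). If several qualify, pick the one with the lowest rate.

DTI = 2,865/7,600 = 37.7%.
LTV = 25,500/42,000 = 60.7%.
Program A: score 736 ≥ 600; DTI 37.7% ≤ 40%; LTV 60.7% ≤ 80% → qualifies.
Program B: score 736 ≥ 720; DTI 37.7% ≤ 38%; LTV 60.7% ≤ 100%; employment 47 ≥ 24 mo → qualifies.
Program C: score 736 ≥ 620; DTI 37.7% > 36%; LTV 60.7% ≤ 110%; employment 47 ≥ 12 mo → does not qualify.
Qualifying: Program A, Program B. Lowest rate is 6.07% → Program A.

Program A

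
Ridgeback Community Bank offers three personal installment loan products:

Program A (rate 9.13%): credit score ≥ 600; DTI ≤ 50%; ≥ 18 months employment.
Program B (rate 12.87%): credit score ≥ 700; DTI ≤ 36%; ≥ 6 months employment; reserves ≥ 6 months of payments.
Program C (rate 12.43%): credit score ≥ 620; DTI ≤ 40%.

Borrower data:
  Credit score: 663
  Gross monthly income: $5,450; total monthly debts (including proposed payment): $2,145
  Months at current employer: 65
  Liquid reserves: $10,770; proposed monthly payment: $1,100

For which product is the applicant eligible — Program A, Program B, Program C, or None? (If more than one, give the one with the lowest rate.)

Program A

DTI = 2,145/5,450 = 39.4%.
Reserves = 10,770/1,100 = 9.8 months.
Program A: score 663 ≥ 600; DTI 39.4% ≤ 50%; employment 65 ≥ 18 mo → qualifies.
Program B: score 663 < 700; DTI 39.4% > 36%; employment 65 ≥ 6 mo; reserves 9.8 ≥ 6 mo → does not qualify.
Program C: score 663 ≥ 620; DTI 39.4% ≤ 40% → qualifies.
Qualifying: Program A, Program C. Lowest rate is 9.13% → Program A.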